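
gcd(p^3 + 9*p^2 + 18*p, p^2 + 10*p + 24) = p + 6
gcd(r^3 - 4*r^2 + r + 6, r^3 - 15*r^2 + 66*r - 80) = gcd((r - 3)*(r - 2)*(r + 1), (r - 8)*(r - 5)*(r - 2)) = r - 2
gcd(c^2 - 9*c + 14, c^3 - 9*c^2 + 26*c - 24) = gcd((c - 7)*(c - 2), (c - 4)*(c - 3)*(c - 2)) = c - 2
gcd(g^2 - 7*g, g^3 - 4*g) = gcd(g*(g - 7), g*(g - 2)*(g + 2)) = g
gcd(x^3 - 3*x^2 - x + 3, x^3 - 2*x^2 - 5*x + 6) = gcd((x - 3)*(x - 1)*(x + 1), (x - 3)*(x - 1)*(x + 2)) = x^2 - 4*x + 3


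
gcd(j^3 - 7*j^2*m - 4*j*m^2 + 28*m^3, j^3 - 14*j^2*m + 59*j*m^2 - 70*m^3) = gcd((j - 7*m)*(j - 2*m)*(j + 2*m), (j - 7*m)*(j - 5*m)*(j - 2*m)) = j^2 - 9*j*m + 14*m^2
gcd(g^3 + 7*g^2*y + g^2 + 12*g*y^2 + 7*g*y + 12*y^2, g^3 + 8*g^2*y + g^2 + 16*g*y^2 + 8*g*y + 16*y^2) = g^2 + 4*g*y + g + 4*y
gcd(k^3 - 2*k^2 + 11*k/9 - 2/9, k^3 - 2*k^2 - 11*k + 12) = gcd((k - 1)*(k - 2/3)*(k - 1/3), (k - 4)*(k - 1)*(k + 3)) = k - 1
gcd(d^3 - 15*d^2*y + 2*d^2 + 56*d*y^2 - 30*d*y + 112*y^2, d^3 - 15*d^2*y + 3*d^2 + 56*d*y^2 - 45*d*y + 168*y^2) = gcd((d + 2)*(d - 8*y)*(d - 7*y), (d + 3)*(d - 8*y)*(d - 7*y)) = d^2 - 15*d*y + 56*y^2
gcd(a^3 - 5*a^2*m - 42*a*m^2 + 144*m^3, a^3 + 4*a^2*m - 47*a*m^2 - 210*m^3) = a + 6*m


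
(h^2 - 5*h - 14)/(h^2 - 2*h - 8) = (h - 7)/(h - 4)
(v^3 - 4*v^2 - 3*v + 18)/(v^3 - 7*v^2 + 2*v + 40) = (v^2 - 6*v + 9)/(v^2 - 9*v + 20)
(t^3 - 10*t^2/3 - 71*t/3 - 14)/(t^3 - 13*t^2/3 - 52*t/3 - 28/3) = (t + 3)/(t + 2)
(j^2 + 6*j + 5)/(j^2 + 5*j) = (j + 1)/j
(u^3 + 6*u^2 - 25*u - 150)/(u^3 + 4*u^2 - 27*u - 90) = (u + 5)/(u + 3)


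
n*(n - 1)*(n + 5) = n^3 + 4*n^2 - 5*n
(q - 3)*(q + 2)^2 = q^3 + q^2 - 8*q - 12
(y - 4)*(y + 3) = y^2 - y - 12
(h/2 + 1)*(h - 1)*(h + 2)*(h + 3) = h^4/2 + 3*h^3 + 9*h^2/2 - 2*h - 6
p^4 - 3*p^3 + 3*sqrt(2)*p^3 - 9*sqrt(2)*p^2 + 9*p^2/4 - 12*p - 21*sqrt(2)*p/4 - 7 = (p - 7/2)*(p + 1/2)*(p + sqrt(2))*(p + 2*sqrt(2))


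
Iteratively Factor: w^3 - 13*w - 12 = (w + 3)*(w^2 - 3*w - 4) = (w - 4)*(w + 3)*(w + 1)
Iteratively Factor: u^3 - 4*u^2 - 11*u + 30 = (u - 2)*(u^2 - 2*u - 15) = (u - 2)*(u + 3)*(u - 5)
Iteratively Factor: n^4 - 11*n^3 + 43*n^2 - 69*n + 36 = (n - 3)*(n^3 - 8*n^2 + 19*n - 12) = (n - 3)^2*(n^2 - 5*n + 4) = (n - 3)^2*(n - 1)*(n - 4)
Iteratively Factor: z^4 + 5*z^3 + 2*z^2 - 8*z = (z)*(z^3 + 5*z^2 + 2*z - 8) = z*(z - 1)*(z^2 + 6*z + 8) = z*(z - 1)*(z + 4)*(z + 2)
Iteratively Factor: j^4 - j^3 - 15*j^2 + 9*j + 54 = (j - 3)*(j^3 + 2*j^2 - 9*j - 18) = (j - 3)^2*(j^2 + 5*j + 6) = (j - 3)^2*(j + 2)*(j + 3)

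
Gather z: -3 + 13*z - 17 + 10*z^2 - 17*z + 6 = 10*z^2 - 4*z - 14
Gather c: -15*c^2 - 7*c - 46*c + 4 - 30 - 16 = -15*c^2 - 53*c - 42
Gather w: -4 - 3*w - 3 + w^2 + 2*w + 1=w^2 - w - 6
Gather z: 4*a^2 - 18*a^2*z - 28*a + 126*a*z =4*a^2 - 28*a + z*(-18*a^2 + 126*a)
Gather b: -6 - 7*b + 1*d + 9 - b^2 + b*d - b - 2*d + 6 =-b^2 + b*(d - 8) - d + 9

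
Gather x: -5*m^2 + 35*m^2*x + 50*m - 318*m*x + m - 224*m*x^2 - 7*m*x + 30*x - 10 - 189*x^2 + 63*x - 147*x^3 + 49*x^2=-5*m^2 + 51*m - 147*x^3 + x^2*(-224*m - 140) + x*(35*m^2 - 325*m + 93) - 10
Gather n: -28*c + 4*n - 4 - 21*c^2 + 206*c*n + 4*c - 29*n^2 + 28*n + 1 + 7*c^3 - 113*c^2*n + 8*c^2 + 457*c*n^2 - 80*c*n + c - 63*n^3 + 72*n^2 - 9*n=7*c^3 - 13*c^2 - 23*c - 63*n^3 + n^2*(457*c + 43) + n*(-113*c^2 + 126*c + 23) - 3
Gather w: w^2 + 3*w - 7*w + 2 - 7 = w^2 - 4*w - 5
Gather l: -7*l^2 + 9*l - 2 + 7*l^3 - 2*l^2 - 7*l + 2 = 7*l^3 - 9*l^2 + 2*l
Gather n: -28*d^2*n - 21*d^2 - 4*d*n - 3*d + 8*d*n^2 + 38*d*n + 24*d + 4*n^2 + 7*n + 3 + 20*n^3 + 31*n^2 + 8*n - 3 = -21*d^2 + 21*d + 20*n^3 + n^2*(8*d + 35) + n*(-28*d^2 + 34*d + 15)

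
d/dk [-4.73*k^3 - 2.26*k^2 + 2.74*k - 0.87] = -14.19*k^2 - 4.52*k + 2.74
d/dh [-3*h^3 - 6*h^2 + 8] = 3*h*(-3*h - 4)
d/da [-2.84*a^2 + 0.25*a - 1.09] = 0.25 - 5.68*a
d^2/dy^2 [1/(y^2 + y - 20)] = 2*(-y^2 - y + (2*y + 1)^2 + 20)/(y^2 + y - 20)^3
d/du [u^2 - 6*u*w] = 2*u - 6*w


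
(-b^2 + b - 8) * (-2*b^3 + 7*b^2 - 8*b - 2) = 2*b^5 - 9*b^4 + 31*b^3 - 62*b^2 + 62*b + 16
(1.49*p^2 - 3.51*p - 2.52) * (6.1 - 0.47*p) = -0.7003*p^3 + 10.7387*p^2 - 20.2266*p - 15.372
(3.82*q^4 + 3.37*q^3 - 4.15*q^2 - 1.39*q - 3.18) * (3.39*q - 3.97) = 12.9498*q^5 - 3.7411*q^4 - 27.4474*q^3 + 11.7634*q^2 - 5.2619*q + 12.6246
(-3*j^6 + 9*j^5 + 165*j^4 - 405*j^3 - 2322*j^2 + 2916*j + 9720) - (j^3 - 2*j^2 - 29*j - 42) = -3*j^6 + 9*j^5 + 165*j^4 - 406*j^3 - 2320*j^2 + 2945*j + 9762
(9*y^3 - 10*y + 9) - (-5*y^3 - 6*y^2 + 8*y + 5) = 14*y^3 + 6*y^2 - 18*y + 4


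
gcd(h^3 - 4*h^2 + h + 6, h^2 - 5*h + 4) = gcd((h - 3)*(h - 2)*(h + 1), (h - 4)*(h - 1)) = 1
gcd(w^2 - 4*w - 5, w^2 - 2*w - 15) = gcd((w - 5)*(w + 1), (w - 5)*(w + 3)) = w - 5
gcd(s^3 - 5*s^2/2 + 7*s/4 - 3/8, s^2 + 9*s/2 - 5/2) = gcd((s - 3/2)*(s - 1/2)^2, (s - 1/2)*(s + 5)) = s - 1/2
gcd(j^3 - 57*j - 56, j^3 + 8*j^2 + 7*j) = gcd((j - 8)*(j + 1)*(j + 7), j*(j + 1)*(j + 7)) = j^2 + 8*j + 7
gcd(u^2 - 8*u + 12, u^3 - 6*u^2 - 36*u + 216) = u - 6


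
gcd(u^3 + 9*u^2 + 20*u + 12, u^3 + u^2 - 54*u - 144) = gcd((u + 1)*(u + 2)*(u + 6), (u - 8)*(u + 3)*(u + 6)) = u + 6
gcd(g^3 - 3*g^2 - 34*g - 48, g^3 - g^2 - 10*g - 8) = g + 2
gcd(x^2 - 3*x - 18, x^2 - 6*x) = x - 6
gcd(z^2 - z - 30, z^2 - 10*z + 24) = z - 6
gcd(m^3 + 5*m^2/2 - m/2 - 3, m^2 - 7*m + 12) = 1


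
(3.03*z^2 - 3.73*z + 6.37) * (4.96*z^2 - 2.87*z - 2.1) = 15.0288*z^4 - 27.1969*z^3 + 35.9373*z^2 - 10.4489*z - 13.377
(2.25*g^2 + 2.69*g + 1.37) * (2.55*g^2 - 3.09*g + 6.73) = 5.7375*g^4 - 0.093*g^3 + 10.3239*g^2 + 13.8704*g + 9.2201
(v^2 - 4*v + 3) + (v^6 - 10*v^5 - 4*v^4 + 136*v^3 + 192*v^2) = v^6 - 10*v^5 - 4*v^4 + 136*v^3 + 193*v^2 - 4*v + 3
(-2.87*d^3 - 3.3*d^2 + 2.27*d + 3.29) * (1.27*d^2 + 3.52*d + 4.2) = -3.6449*d^5 - 14.2934*d^4 - 20.7871*d^3 - 1.6913*d^2 + 21.1148*d + 13.818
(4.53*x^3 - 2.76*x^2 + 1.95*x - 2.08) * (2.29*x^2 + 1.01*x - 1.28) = 10.3737*x^5 - 1.7451*x^4 - 4.1205*x^3 + 0.7391*x^2 - 4.5968*x + 2.6624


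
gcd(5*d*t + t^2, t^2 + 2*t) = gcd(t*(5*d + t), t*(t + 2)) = t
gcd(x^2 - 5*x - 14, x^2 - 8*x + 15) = 1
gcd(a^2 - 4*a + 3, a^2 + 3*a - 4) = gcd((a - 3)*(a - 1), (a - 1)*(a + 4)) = a - 1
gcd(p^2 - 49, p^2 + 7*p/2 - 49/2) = p + 7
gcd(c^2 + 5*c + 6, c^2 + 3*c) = c + 3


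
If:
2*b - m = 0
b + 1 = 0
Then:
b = -1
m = -2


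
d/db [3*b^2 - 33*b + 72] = 6*b - 33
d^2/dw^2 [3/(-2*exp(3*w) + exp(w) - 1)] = 3*(-2*(6*exp(2*w) - 1)^2*exp(w) + (18*exp(2*w) - 1)*(2*exp(3*w) - exp(w) + 1))*exp(w)/(2*exp(3*w) - exp(w) + 1)^3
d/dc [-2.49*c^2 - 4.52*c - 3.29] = -4.98*c - 4.52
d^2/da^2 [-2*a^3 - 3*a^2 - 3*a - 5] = -12*a - 6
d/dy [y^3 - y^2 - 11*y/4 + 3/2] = 3*y^2 - 2*y - 11/4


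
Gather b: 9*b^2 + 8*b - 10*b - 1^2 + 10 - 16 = 9*b^2 - 2*b - 7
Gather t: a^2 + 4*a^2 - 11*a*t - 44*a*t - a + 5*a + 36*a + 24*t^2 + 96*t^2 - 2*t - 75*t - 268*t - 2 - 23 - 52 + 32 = 5*a^2 + 40*a + 120*t^2 + t*(-55*a - 345) - 45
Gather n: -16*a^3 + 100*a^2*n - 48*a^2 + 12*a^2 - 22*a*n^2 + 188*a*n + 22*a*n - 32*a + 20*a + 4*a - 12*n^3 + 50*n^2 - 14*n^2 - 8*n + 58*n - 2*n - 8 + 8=-16*a^3 - 36*a^2 - 8*a - 12*n^3 + n^2*(36 - 22*a) + n*(100*a^2 + 210*a + 48)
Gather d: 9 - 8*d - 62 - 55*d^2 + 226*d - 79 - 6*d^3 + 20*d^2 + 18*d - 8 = -6*d^3 - 35*d^2 + 236*d - 140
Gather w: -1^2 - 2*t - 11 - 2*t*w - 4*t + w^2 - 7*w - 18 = -6*t + w^2 + w*(-2*t - 7) - 30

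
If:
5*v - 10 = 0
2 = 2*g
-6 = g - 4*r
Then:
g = 1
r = 7/4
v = 2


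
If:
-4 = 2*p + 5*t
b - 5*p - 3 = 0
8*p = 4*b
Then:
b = -2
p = -1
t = -2/5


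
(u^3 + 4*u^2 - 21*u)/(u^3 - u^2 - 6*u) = (u + 7)/(u + 2)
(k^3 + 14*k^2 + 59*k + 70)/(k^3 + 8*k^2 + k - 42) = (k^2 + 7*k + 10)/(k^2 + k - 6)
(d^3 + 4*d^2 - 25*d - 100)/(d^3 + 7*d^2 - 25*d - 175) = (d + 4)/(d + 7)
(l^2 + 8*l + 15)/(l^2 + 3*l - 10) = (l + 3)/(l - 2)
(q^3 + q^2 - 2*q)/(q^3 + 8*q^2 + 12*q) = (q - 1)/(q + 6)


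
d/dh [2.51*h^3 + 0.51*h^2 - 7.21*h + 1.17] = 7.53*h^2 + 1.02*h - 7.21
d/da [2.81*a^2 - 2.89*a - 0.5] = 5.62*a - 2.89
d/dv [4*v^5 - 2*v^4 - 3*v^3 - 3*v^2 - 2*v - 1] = 20*v^4 - 8*v^3 - 9*v^2 - 6*v - 2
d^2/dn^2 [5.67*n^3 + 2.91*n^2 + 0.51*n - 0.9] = 34.02*n + 5.82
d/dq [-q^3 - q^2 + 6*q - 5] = -3*q^2 - 2*q + 6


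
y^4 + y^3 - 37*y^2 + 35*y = y*(y - 5)*(y - 1)*(y + 7)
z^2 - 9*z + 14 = (z - 7)*(z - 2)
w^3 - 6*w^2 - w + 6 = (w - 6)*(w - 1)*(w + 1)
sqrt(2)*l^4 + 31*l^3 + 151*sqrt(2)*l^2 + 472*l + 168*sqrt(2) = (l + 2*sqrt(2))*(l + 6*sqrt(2))*(l + 7*sqrt(2))*(sqrt(2)*l + 1)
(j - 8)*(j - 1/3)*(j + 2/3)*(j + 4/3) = j^4 - 19*j^3/3 - 118*j^2/9 - 56*j/27 + 64/27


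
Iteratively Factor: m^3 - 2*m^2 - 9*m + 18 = (m + 3)*(m^2 - 5*m + 6) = (m - 2)*(m + 3)*(m - 3)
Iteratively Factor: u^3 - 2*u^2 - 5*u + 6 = (u + 2)*(u^2 - 4*u + 3) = (u - 1)*(u + 2)*(u - 3)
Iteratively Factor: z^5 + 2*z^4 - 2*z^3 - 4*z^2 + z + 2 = (z + 2)*(z^4 - 2*z^2 + 1) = (z - 1)*(z + 2)*(z^3 + z^2 - z - 1) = (z - 1)^2*(z + 2)*(z^2 + 2*z + 1) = (z - 1)^2*(z + 1)*(z + 2)*(z + 1)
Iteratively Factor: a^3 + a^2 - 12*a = (a - 3)*(a^2 + 4*a) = a*(a - 3)*(a + 4)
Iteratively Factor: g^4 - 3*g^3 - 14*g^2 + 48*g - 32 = (g - 2)*(g^3 - g^2 - 16*g + 16) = (g - 2)*(g - 1)*(g^2 - 16) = (g - 2)*(g - 1)*(g + 4)*(g - 4)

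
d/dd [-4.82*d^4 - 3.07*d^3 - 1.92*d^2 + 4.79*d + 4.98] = -19.28*d^3 - 9.21*d^2 - 3.84*d + 4.79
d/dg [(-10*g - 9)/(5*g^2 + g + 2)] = (-50*g^2 - 10*g + (10*g + 1)*(10*g + 9) - 20)/(5*g^2 + g + 2)^2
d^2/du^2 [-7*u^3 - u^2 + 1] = -42*u - 2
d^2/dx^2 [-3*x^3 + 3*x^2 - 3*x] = 6 - 18*x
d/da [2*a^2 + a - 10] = 4*a + 1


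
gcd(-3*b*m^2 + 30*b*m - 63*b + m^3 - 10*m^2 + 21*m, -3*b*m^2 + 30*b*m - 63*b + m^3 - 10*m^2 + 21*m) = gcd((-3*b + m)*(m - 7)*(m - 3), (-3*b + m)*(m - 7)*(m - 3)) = 3*b*m^2 - 30*b*m + 63*b - m^3 + 10*m^2 - 21*m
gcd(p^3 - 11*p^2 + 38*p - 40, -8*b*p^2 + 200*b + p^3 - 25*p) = p - 5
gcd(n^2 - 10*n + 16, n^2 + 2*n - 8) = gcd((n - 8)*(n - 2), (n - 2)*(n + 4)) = n - 2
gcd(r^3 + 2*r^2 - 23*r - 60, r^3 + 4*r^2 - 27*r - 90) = r^2 - 2*r - 15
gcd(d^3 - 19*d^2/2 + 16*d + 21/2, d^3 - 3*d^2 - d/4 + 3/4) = d^2 - 5*d/2 - 3/2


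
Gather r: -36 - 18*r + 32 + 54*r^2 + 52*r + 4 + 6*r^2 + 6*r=60*r^2 + 40*r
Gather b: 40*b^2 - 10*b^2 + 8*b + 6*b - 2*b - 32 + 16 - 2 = 30*b^2 + 12*b - 18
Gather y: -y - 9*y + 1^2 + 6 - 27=-10*y - 20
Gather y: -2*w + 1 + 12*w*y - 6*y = -2*w + y*(12*w - 6) + 1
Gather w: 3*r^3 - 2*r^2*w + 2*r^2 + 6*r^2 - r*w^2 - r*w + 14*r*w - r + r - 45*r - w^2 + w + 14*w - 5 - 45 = 3*r^3 + 8*r^2 - 45*r + w^2*(-r - 1) + w*(-2*r^2 + 13*r + 15) - 50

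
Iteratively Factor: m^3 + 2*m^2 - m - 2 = (m + 2)*(m^2 - 1) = (m + 1)*(m + 2)*(m - 1)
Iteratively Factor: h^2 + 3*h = (h + 3)*(h)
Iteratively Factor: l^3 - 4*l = (l - 2)*(l^2 + 2*l) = l*(l - 2)*(l + 2)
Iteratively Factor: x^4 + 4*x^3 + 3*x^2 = (x)*(x^3 + 4*x^2 + 3*x) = x*(x + 1)*(x^2 + 3*x) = x^2*(x + 1)*(x + 3)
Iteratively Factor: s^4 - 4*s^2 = (s + 2)*(s^3 - 2*s^2) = s*(s + 2)*(s^2 - 2*s) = s*(s - 2)*(s + 2)*(s)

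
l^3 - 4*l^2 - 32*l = l*(l - 8)*(l + 4)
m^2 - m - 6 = (m - 3)*(m + 2)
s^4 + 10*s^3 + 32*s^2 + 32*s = s*(s + 2)*(s + 4)^2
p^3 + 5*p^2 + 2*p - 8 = (p - 1)*(p + 2)*(p + 4)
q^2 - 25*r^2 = (q - 5*r)*(q + 5*r)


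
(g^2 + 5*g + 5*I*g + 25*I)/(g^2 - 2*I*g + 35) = (g + 5)/(g - 7*I)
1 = 1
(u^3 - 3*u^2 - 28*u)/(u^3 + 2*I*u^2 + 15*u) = (u^2 - 3*u - 28)/(u^2 + 2*I*u + 15)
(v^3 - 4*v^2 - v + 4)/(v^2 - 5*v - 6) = (v^2 - 5*v + 4)/(v - 6)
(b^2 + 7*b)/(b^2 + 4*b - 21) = b/(b - 3)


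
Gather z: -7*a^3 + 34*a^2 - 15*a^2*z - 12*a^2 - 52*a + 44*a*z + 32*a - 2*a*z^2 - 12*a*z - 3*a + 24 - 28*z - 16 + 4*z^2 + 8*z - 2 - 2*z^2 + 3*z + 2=-7*a^3 + 22*a^2 - 23*a + z^2*(2 - 2*a) + z*(-15*a^2 + 32*a - 17) + 8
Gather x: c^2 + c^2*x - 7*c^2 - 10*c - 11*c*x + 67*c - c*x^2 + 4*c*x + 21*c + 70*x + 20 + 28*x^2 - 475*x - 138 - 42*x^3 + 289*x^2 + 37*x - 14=-6*c^2 + 78*c - 42*x^3 + x^2*(317 - c) + x*(c^2 - 7*c - 368) - 132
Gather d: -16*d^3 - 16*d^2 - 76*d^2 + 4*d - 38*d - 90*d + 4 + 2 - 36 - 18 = -16*d^3 - 92*d^2 - 124*d - 48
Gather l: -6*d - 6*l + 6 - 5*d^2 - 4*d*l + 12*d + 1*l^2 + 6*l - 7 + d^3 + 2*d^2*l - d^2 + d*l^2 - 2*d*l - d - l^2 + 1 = d^3 - 6*d^2 + d*l^2 + 5*d + l*(2*d^2 - 6*d)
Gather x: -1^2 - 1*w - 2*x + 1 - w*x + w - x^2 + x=-x^2 + x*(-w - 1)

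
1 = 1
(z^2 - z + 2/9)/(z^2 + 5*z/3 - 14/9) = (3*z - 1)/(3*z + 7)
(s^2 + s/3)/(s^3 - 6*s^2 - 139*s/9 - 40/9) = 3*s/(3*s^2 - 19*s - 40)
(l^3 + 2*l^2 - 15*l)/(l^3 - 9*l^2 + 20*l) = (l^2 + 2*l - 15)/(l^2 - 9*l + 20)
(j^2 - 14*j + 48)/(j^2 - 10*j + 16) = (j - 6)/(j - 2)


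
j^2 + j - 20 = (j - 4)*(j + 5)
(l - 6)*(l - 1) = l^2 - 7*l + 6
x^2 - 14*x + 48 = (x - 8)*(x - 6)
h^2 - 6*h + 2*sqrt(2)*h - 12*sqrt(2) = (h - 6)*(h + 2*sqrt(2))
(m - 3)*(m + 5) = m^2 + 2*m - 15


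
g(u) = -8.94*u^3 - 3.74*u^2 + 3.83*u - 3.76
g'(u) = -26.82*u^2 - 7.48*u + 3.83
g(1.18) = -19.14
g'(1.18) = -42.34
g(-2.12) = 56.49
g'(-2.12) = -100.85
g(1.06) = -14.55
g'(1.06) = -34.23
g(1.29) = -24.23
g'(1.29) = -50.45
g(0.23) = -3.19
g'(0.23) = 0.69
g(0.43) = -3.52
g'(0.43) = -4.35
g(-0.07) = -4.04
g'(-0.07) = 4.22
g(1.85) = -66.08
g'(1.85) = -101.80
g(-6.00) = 1769.66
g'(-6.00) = -916.81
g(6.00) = -2046.46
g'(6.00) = -1006.57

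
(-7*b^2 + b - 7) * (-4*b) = 28*b^3 - 4*b^2 + 28*b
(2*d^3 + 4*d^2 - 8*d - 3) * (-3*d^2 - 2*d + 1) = -6*d^5 - 16*d^4 + 18*d^3 + 29*d^2 - 2*d - 3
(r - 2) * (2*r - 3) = 2*r^2 - 7*r + 6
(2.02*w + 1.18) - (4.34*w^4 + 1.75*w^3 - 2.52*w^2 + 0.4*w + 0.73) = -4.34*w^4 - 1.75*w^3 + 2.52*w^2 + 1.62*w + 0.45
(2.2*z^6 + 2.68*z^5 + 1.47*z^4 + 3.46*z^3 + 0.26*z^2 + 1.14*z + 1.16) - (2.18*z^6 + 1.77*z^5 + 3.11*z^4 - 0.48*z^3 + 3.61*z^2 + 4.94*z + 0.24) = 0.02*z^6 + 0.91*z^5 - 1.64*z^4 + 3.94*z^3 - 3.35*z^2 - 3.8*z + 0.92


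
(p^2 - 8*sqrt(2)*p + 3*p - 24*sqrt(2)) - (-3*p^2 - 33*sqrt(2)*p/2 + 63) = 4*p^2 + 3*p + 17*sqrt(2)*p/2 - 63 - 24*sqrt(2)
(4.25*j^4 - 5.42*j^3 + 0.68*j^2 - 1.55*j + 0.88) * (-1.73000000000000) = -7.3525*j^4 + 9.3766*j^3 - 1.1764*j^2 + 2.6815*j - 1.5224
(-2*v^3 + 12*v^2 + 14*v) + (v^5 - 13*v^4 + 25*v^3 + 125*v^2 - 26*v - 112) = v^5 - 13*v^4 + 23*v^3 + 137*v^2 - 12*v - 112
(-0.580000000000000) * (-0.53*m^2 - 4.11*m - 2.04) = 0.3074*m^2 + 2.3838*m + 1.1832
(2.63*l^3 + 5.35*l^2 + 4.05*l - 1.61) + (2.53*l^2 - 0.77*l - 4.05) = 2.63*l^3 + 7.88*l^2 + 3.28*l - 5.66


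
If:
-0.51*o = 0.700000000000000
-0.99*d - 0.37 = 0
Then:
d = -0.37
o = -1.37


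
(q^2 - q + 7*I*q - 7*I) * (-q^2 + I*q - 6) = -q^4 + q^3 - 6*I*q^3 - 13*q^2 + 6*I*q^2 + 13*q - 42*I*q + 42*I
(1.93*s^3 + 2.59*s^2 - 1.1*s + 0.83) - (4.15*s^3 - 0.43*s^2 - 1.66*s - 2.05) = -2.22*s^3 + 3.02*s^2 + 0.56*s + 2.88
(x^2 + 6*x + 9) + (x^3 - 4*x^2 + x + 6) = x^3 - 3*x^2 + 7*x + 15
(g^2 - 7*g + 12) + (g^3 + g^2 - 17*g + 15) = g^3 + 2*g^2 - 24*g + 27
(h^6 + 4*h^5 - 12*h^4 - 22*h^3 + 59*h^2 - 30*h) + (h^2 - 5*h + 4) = h^6 + 4*h^5 - 12*h^4 - 22*h^3 + 60*h^2 - 35*h + 4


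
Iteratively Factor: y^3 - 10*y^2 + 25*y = (y - 5)*(y^2 - 5*y) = (y - 5)^2*(y)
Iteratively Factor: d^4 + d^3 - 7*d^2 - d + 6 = (d - 2)*(d^3 + 3*d^2 - d - 3) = (d - 2)*(d + 3)*(d^2 - 1) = (d - 2)*(d + 1)*(d + 3)*(d - 1)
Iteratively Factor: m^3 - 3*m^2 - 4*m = (m + 1)*(m^2 - 4*m) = m*(m + 1)*(m - 4)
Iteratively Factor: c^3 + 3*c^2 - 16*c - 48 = (c - 4)*(c^2 + 7*c + 12) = (c - 4)*(c + 4)*(c + 3)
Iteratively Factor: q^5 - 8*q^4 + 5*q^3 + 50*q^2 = (q + 2)*(q^4 - 10*q^3 + 25*q^2) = q*(q + 2)*(q^3 - 10*q^2 + 25*q) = q^2*(q + 2)*(q^2 - 10*q + 25) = q^2*(q - 5)*(q + 2)*(q - 5)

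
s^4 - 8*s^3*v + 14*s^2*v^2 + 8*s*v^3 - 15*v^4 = (s - 5*v)*(s - 3*v)*(s - v)*(s + v)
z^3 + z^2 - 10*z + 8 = (z - 2)*(z - 1)*(z + 4)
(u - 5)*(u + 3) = u^2 - 2*u - 15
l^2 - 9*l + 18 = (l - 6)*(l - 3)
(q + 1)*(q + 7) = q^2 + 8*q + 7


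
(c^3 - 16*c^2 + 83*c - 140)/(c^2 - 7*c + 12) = (c^2 - 12*c + 35)/(c - 3)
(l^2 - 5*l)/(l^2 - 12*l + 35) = l/(l - 7)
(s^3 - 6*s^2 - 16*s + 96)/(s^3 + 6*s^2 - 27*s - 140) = (s^2 - 10*s + 24)/(s^2 + 2*s - 35)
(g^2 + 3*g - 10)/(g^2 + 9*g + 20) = (g - 2)/(g + 4)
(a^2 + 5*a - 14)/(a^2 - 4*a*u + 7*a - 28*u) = (2 - a)/(-a + 4*u)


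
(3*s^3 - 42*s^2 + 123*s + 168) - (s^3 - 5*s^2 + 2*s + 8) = 2*s^3 - 37*s^2 + 121*s + 160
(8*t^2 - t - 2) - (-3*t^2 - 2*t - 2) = 11*t^2 + t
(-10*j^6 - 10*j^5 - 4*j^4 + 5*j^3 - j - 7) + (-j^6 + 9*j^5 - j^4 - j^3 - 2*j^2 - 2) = -11*j^6 - j^5 - 5*j^4 + 4*j^3 - 2*j^2 - j - 9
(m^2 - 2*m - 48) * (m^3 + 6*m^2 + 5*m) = m^5 + 4*m^4 - 55*m^3 - 298*m^2 - 240*m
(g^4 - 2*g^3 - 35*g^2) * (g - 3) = g^5 - 5*g^4 - 29*g^3 + 105*g^2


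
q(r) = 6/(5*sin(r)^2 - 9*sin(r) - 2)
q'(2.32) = -0.20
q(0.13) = -1.95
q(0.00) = -3.00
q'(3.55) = -12.79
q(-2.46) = 1.06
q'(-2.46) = -2.23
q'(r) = 6*(-10*sin(r)*cos(r) + 9*cos(r))/(5*sin(r)^2 - 9*sin(r) - 2)^2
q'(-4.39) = 0.03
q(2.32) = -1.02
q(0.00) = -3.00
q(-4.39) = -0.99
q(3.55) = 2.54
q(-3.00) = -9.52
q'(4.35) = -0.34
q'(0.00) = 13.50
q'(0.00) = 13.50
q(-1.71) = 0.51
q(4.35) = 0.56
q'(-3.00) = -155.64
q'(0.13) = 4.82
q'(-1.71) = -0.11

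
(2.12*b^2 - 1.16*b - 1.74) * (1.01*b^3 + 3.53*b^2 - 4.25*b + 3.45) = 2.1412*b^5 + 6.312*b^4 - 14.8622*b^3 + 6.1018*b^2 + 3.393*b - 6.003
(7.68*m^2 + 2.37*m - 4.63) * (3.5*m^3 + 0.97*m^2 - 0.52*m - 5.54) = 26.88*m^5 + 15.7446*m^4 - 17.8997*m^3 - 48.2707*m^2 - 10.7222*m + 25.6502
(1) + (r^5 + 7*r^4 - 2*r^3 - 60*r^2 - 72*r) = r^5 + 7*r^4 - 2*r^3 - 60*r^2 - 72*r + 1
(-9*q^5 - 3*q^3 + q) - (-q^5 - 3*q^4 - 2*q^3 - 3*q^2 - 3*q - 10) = -8*q^5 + 3*q^4 - q^3 + 3*q^2 + 4*q + 10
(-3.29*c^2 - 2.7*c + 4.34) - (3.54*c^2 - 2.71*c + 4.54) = -6.83*c^2 + 0.00999999999999979*c - 0.2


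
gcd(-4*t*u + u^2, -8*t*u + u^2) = u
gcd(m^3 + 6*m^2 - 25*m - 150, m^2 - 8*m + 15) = m - 5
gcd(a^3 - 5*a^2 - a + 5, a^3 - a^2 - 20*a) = a - 5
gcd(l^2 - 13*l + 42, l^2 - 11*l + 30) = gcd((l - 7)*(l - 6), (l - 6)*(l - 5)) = l - 6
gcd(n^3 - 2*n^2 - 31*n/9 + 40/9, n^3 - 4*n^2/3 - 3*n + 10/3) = n^2 + 2*n/3 - 5/3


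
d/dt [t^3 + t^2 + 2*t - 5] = 3*t^2 + 2*t + 2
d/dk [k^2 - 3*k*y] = 2*k - 3*y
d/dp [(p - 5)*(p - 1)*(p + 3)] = 3*p^2 - 6*p - 13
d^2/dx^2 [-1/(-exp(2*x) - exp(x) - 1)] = (2*(2*exp(x) + 1)^2*exp(x) - (4*exp(x) + 1)*(exp(2*x) + exp(x) + 1))*exp(x)/(exp(2*x) + exp(x) + 1)^3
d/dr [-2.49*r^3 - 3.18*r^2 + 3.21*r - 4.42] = -7.47*r^2 - 6.36*r + 3.21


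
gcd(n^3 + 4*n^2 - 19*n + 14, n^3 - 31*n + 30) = n - 1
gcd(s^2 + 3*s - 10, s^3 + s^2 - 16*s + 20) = s^2 + 3*s - 10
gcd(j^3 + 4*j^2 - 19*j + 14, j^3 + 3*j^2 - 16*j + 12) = j^2 - 3*j + 2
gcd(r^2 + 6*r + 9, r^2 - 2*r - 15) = r + 3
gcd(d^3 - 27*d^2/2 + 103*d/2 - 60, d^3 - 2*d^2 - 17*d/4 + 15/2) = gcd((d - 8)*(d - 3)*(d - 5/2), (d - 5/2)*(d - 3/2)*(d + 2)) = d - 5/2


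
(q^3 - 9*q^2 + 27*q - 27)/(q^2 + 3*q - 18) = (q^2 - 6*q + 9)/(q + 6)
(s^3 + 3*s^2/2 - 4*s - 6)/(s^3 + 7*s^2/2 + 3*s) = (s - 2)/s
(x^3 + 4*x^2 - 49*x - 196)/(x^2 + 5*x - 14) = (x^2 - 3*x - 28)/(x - 2)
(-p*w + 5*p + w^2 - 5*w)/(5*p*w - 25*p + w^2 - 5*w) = (-p + w)/(5*p + w)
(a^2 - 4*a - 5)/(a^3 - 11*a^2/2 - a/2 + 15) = 2*(a + 1)/(2*a^2 - a - 6)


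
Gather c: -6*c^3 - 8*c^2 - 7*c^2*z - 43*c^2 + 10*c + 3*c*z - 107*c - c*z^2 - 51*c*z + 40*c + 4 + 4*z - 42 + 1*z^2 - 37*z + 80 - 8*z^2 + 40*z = -6*c^3 + c^2*(-7*z - 51) + c*(-z^2 - 48*z - 57) - 7*z^2 + 7*z + 42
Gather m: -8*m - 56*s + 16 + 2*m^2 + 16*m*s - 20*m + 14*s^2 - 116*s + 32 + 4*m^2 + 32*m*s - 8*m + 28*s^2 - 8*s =6*m^2 + m*(48*s - 36) + 42*s^2 - 180*s + 48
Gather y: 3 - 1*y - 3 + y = 0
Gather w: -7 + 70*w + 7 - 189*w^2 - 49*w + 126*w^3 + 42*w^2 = 126*w^3 - 147*w^2 + 21*w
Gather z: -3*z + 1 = 1 - 3*z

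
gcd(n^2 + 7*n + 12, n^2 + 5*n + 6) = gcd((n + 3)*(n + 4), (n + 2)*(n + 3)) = n + 3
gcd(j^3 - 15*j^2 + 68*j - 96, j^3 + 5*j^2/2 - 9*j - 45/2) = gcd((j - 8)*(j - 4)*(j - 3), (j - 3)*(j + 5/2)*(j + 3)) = j - 3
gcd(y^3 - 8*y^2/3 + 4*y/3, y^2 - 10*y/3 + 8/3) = y - 2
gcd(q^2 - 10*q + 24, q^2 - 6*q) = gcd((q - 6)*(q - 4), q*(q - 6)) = q - 6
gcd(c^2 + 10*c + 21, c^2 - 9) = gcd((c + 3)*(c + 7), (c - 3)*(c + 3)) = c + 3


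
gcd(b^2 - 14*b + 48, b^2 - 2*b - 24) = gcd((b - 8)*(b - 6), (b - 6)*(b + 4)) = b - 6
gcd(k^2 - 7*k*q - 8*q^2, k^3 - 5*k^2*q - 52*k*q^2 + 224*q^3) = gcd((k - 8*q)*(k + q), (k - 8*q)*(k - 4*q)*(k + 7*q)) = -k + 8*q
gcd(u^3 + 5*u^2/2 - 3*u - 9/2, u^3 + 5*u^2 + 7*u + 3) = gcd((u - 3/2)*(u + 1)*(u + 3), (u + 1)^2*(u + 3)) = u^2 + 4*u + 3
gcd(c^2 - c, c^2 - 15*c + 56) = 1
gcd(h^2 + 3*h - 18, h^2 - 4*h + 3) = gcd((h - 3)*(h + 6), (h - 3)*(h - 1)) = h - 3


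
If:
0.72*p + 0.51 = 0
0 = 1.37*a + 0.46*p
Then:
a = 0.24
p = -0.71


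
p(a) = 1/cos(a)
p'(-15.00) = -1.13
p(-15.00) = -1.32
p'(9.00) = 0.50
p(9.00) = -1.10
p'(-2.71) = -0.51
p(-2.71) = -1.10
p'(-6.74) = -0.55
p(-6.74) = 1.11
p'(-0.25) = -0.26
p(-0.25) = 1.03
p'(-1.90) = -9.05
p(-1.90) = -3.09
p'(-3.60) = 0.55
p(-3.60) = -1.12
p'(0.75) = 1.27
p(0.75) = 1.37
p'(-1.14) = -5.21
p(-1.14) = 2.39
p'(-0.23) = -0.24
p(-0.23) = 1.03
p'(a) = sin(a)/cos(a)^2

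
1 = 1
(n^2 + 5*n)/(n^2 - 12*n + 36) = n*(n + 5)/(n^2 - 12*n + 36)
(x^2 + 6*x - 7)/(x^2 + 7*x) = (x - 1)/x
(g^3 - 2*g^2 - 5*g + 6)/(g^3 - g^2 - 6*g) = (g - 1)/g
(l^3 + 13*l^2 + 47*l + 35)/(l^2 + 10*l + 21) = (l^2 + 6*l + 5)/(l + 3)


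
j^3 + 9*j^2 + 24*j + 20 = (j + 2)^2*(j + 5)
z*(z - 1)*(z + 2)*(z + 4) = z^4 + 5*z^3 + 2*z^2 - 8*z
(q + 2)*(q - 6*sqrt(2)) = q^2 - 6*sqrt(2)*q + 2*q - 12*sqrt(2)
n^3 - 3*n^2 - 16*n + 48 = (n - 4)*(n - 3)*(n + 4)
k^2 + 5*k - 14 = (k - 2)*(k + 7)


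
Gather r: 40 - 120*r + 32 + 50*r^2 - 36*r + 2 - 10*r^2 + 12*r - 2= 40*r^2 - 144*r + 72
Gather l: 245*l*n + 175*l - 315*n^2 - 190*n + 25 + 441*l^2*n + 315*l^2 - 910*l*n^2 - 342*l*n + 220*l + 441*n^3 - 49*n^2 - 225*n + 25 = l^2*(441*n + 315) + l*(-910*n^2 - 97*n + 395) + 441*n^3 - 364*n^2 - 415*n + 50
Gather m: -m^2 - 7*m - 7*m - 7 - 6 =-m^2 - 14*m - 13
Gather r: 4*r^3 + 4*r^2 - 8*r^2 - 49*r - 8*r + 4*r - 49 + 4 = 4*r^3 - 4*r^2 - 53*r - 45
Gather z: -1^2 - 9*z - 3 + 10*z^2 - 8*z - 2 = 10*z^2 - 17*z - 6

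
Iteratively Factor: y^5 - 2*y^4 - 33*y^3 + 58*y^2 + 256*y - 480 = (y + 4)*(y^4 - 6*y^3 - 9*y^2 + 94*y - 120) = (y - 3)*(y + 4)*(y^3 - 3*y^2 - 18*y + 40) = (y - 3)*(y + 4)^2*(y^2 - 7*y + 10) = (y - 5)*(y - 3)*(y + 4)^2*(y - 2)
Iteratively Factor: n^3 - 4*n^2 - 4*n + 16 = (n + 2)*(n^2 - 6*n + 8) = (n - 4)*(n + 2)*(n - 2)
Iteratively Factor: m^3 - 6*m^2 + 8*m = (m - 2)*(m^2 - 4*m) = m*(m - 2)*(m - 4)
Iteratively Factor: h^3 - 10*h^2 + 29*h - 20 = (h - 4)*(h^2 - 6*h + 5) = (h - 4)*(h - 1)*(h - 5)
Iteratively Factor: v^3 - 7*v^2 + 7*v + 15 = (v - 3)*(v^2 - 4*v - 5) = (v - 3)*(v + 1)*(v - 5)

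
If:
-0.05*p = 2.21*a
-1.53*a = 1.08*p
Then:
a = 0.00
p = 0.00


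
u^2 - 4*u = u*(u - 4)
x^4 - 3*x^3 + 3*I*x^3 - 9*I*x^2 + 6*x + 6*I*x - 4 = (x - 2)*(x - 1)*(x + I)*(x + 2*I)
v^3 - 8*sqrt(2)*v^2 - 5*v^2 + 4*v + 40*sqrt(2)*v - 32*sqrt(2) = (v - 4)*(v - 1)*(v - 8*sqrt(2))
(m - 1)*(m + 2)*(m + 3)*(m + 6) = m^4 + 10*m^3 + 25*m^2 - 36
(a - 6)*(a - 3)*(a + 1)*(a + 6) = a^4 - 2*a^3 - 39*a^2 + 72*a + 108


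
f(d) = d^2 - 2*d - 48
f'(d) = 2*d - 2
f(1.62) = -48.62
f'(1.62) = 1.24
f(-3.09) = -32.27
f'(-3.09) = -8.18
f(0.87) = -48.98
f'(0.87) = -0.26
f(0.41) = -48.65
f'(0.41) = -1.18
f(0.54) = -48.79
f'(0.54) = -0.92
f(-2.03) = -39.82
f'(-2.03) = -6.06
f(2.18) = -47.61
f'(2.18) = 2.36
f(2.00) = -48.00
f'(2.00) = 2.00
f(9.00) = 15.00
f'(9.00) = 16.00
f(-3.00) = -33.00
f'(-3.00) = -8.00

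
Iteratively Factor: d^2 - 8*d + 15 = (d - 5)*(d - 3)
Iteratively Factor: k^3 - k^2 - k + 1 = (k + 1)*(k^2 - 2*k + 1) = (k - 1)*(k + 1)*(k - 1)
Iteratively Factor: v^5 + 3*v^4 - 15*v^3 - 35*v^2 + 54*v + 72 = (v + 4)*(v^4 - v^3 - 11*v^2 + 9*v + 18) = (v + 3)*(v + 4)*(v^3 - 4*v^2 + v + 6) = (v - 3)*(v + 3)*(v + 4)*(v^2 - v - 2) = (v - 3)*(v + 1)*(v + 3)*(v + 4)*(v - 2)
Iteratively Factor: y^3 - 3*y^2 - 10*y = (y + 2)*(y^2 - 5*y) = (y - 5)*(y + 2)*(y)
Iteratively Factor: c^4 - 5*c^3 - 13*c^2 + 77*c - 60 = (c - 3)*(c^3 - 2*c^2 - 19*c + 20) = (c - 3)*(c + 4)*(c^2 - 6*c + 5) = (c - 3)*(c - 1)*(c + 4)*(c - 5)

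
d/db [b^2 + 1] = 2*b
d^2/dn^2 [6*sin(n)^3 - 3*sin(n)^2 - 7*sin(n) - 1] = -54*sin(n)^3 + 12*sin(n)^2 + 43*sin(n) - 6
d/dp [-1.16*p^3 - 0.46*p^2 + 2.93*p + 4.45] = -3.48*p^2 - 0.92*p + 2.93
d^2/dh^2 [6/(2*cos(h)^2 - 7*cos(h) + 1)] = 6*(16*sin(h)^4 - 49*sin(h)^2 + 119*cos(h)/2 - 21*cos(3*h)/2 - 61)/(2*sin(h)^2 + 7*cos(h) - 3)^3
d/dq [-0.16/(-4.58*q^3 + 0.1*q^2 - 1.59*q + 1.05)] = (-2.1984*q^2 + 0.032*q - 0.2544)/(4.58*q^3 - 0.1*q^2 + 1.59*q - 1.05)^2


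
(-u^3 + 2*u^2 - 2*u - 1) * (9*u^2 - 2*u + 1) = -9*u^5 + 20*u^4 - 23*u^3 - 3*u^2 - 1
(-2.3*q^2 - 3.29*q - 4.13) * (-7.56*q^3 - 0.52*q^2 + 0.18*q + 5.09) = 17.388*q^5 + 26.0684*q^4 + 32.5196*q^3 - 10.1516*q^2 - 17.4895*q - 21.0217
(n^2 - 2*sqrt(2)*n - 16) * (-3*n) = -3*n^3 + 6*sqrt(2)*n^2 + 48*n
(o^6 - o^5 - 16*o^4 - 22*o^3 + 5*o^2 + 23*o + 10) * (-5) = -5*o^6 + 5*o^5 + 80*o^4 + 110*o^3 - 25*o^2 - 115*o - 50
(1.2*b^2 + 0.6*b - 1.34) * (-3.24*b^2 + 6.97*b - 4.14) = -3.888*b^4 + 6.42*b^3 + 3.5556*b^2 - 11.8238*b + 5.5476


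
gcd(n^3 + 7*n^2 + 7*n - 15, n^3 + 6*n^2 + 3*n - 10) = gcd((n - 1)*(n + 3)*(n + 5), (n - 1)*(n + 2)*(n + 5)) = n^2 + 4*n - 5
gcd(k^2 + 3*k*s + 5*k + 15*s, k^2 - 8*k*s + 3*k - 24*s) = 1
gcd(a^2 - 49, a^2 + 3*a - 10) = 1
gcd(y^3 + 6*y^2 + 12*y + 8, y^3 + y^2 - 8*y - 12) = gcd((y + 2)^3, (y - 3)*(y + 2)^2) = y^2 + 4*y + 4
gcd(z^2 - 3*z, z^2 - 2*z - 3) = z - 3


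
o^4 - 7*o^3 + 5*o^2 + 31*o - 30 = (o - 5)*(o - 3)*(o - 1)*(o + 2)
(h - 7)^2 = h^2 - 14*h + 49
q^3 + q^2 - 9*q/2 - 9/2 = (q + 1)*(q - 3*sqrt(2)/2)*(q + 3*sqrt(2)/2)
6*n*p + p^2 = p*(6*n + p)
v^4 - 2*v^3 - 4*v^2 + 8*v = v*(v - 2)^2*(v + 2)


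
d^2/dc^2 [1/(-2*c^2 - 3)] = 12*(1 - 2*c^2)/(2*c^2 + 3)^3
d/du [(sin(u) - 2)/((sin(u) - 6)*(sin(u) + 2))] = (4*sin(u) + cos(u)^2 - 21)*cos(u)/((sin(u) - 6)^2*(sin(u) + 2)^2)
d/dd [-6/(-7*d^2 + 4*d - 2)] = 12*(2 - 7*d)/(7*d^2 - 4*d + 2)^2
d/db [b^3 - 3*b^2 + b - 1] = 3*b^2 - 6*b + 1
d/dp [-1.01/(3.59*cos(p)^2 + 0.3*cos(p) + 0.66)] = -(7.2518*cos(p) + 0.303)*sin(p)/(3.59*cos(p)^2 + 0.3*cos(p) + 0.66)^2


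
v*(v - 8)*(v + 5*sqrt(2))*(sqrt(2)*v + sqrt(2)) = sqrt(2)*v^4 - 7*sqrt(2)*v^3 + 10*v^3 - 70*v^2 - 8*sqrt(2)*v^2 - 80*v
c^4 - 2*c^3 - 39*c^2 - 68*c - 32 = (c - 8)*(c + 1)^2*(c + 4)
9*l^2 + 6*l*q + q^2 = (3*l + q)^2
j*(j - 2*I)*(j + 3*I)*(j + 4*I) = j^4 + 5*I*j^3 + 2*j^2 + 24*I*j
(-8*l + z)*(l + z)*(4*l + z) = -32*l^3 - 36*l^2*z - 3*l*z^2 + z^3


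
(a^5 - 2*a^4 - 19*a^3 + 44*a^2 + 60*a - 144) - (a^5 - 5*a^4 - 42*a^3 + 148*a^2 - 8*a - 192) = 3*a^4 + 23*a^3 - 104*a^2 + 68*a + 48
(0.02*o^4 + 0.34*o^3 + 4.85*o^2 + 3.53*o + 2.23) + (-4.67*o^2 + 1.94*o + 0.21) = 0.02*o^4 + 0.34*o^3 + 0.18*o^2 + 5.47*o + 2.44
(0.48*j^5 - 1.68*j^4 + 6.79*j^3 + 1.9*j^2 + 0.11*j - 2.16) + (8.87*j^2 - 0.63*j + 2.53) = 0.48*j^5 - 1.68*j^4 + 6.79*j^3 + 10.77*j^2 - 0.52*j + 0.37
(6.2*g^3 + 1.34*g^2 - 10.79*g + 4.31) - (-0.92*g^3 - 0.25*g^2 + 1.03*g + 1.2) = 7.12*g^3 + 1.59*g^2 - 11.82*g + 3.11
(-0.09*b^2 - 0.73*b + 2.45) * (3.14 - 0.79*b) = 0.0711*b^3 + 0.2941*b^2 - 4.2277*b + 7.693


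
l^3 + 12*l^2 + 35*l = l*(l + 5)*(l + 7)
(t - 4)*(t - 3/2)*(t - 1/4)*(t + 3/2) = t^4 - 17*t^3/4 - 5*t^2/4 + 153*t/16 - 9/4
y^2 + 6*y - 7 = (y - 1)*(y + 7)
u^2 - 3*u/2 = u*(u - 3/2)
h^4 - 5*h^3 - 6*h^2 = h^2*(h - 6)*(h + 1)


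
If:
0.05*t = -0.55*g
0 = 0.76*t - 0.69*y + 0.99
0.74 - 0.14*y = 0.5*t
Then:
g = -0.07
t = 0.82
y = 2.34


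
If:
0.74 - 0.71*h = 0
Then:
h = 1.04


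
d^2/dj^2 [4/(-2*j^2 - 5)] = 16*(5 - 6*j^2)/(2*j^2 + 5)^3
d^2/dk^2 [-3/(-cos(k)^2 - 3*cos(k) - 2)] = 3*(-4*sin(k)^4 + 3*sin(k)^2 + 69*cos(k)/4 - 9*cos(3*k)/4 + 15)/((cos(k) + 1)^3*(cos(k) + 2)^3)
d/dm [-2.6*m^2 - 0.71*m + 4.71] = -5.2*m - 0.71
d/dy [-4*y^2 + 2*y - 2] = 2 - 8*y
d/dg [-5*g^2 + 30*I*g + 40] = -10*g + 30*I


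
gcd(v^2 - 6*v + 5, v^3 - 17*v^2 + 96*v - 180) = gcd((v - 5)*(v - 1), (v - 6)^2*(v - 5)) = v - 5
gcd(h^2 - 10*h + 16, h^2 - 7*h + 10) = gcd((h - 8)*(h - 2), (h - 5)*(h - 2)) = h - 2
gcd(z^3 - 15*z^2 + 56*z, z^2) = z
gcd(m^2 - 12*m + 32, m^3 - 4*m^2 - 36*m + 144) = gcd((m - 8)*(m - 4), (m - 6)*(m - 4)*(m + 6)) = m - 4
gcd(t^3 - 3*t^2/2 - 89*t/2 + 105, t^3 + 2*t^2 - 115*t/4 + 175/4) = t^2 + 9*t/2 - 35/2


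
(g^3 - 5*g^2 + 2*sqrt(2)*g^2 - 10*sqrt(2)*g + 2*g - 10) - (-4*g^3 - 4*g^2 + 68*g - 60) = 5*g^3 - g^2 + 2*sqrt(2)*g^2 - 66*g - 10*sqrt(2)*g + 50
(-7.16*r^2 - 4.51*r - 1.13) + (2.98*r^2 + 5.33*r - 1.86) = -4.18*r^2 + 0.82*r - 2.99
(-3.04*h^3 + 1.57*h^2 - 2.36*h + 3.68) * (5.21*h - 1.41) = -15.8384*h^4 + 12.4661*h^3 - 14.5093*h^2 + 22.5004*h - 5.1888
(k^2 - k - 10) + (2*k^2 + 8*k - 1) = 3*k^2 + 7*k - 11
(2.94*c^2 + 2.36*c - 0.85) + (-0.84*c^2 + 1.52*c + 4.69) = 2.1*c^2 + 3.88*c + 3.84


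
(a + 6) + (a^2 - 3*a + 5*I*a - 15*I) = a^2 - 2*a + 5*I*a + 6 - 15*I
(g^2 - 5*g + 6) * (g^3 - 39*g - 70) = g^5 - 5*g^4 - 33*g^3 + 125*g^2 + 116*g - 420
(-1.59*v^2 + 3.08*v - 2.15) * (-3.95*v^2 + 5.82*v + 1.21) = 6.2805*v^4 - 21.4198*v^3 + 24.4942*v^2 - 8.7862*v - 2.6015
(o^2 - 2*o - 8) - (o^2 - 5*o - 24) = 3*o + 16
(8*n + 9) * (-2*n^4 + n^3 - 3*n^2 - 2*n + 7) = -16*n^5 - 10*n^4 - 15*n^3 - 43*n^2 + 38*n + 63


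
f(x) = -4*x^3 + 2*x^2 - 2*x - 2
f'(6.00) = -410.00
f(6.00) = -806.00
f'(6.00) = -410.00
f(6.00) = -806.00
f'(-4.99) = -320.76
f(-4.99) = 554.79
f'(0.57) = -3.62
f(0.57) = -3.23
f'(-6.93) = -606.02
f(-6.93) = 1439.16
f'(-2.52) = -88.28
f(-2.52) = 79.75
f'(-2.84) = -110.15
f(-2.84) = 111.44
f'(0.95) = -9.03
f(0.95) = -5.52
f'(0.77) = -6.03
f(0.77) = -4.18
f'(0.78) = -6.18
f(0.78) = -4.24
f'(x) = -12*x^2 + 4*x - 2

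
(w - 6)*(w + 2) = w^2 - 4*w - 12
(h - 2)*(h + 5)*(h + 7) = h^3 + 10*h^2 + 11*h - 70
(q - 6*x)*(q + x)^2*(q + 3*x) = q^4 - q^3*x - 23*q^2*x^2 - 39*q*x^3 - 18*x^4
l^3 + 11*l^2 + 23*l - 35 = (l - 1)*(l + 5)*(l + 7)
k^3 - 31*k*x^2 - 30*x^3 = (k - 6*x)*(k + x)*(k + 5*x)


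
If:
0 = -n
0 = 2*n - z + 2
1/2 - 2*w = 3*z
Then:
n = 0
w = -11/4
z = 2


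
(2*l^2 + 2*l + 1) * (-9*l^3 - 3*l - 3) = -18*l^5 - 18*l^4 - 15*l^3 - 12*l^2 - 9*l - 3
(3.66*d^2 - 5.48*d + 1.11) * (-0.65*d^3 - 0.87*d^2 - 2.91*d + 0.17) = -2.379*d^5 + 0.3778*d^4 - 6.6045*d^3 + 15.6033*d^2 - 4.1617*d + 0.1887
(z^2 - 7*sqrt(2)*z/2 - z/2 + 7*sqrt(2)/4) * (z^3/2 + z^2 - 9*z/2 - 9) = z^5/2 - 7*sqrt(2)*z^4/4 + 3*z^4/4 - 5*z^3 - 21*sqrt(2)*z^3/8 - 27*z^2/4 + 35*sqrt(2)*z^2/2 + 9*z/2 + 189*sqrt(2)*z/8 - 63*sqrt(2)/4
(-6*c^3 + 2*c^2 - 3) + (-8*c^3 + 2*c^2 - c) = -14*c^3 + 4*c^2 - c - 3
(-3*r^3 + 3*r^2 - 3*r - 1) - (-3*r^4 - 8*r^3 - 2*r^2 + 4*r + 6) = 3*r^4 + 5*r^3 + 5*r^2 - 7*r - 7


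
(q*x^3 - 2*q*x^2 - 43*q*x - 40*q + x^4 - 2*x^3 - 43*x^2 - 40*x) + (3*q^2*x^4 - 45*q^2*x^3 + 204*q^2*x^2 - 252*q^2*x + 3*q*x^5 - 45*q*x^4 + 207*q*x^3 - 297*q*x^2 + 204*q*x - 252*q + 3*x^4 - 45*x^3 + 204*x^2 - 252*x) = 3*q^2*x^4 - 45*q^2*x^3 + 204*q^2*x^2 - 252*q^2*x + 3*q*x^5 - 45*q*x^4 + 208*q*x^3 - 299*q*x^2 + 161*q*x - 292*q + 4*x^4 - 47*x^3 + 161*x^2 - 292*x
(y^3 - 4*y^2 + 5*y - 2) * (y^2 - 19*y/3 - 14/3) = y^5 - 31*y^4/3 + 77*y^3/3 - 15*y^2 - 32*y/3 + 28/3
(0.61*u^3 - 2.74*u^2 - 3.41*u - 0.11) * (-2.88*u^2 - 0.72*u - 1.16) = -1.7568*u^5 + 7.452*u^4 + 11.086*u^3 + 5.9504*u^2 + 4.0348*u + 0.1276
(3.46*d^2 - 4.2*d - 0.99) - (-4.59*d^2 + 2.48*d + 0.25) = 8.05*d^2 - 6.68*d - 1.24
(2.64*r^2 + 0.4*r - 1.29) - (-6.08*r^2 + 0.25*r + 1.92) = 8.72*r^2 + 0.15*r - 3.21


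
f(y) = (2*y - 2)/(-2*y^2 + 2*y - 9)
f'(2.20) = -0.06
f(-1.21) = 0.31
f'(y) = (2*y - 2)*(4*y - 2)/(-2*y^2 + 2*y - 9)^2 + 2/(-2*y^2 + 2*y - 9) = 2*(2*y^2 - 4*y - 7)/(4*y^4 - 8*y^3 + 40*y^2 - 36*y + 81)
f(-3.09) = 0.24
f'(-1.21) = 0.01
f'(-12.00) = 0.01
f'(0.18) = -0.20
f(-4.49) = 0.19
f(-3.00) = 0.24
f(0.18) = 0.19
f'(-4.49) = 0.03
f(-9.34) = 0.10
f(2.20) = -0.17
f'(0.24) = -0.21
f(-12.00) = 0.08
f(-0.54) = 0.29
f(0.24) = 0.18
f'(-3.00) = 0.04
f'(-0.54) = -0.07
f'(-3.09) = 0.04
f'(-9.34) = 0.01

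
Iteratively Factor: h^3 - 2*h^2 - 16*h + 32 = (h - 2)*(h^2 - 16) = (h - 2)*(h + 4)*(h - 4)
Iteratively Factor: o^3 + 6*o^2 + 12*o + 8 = (o + 2)*(o^2 + 4*o + 4) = (o + 2)^2*(o + 2)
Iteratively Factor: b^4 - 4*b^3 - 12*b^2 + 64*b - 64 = (b - 2)*(b^3 - 2*b^2 - 16*b + 32) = (b - 2)*(b + 4)*(b^2 - 6*b + 8) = (b - 2)^2*(b + 4)*(b - 4)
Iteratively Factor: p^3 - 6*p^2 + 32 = (p + 2)*(p^2 - 8*p + 16) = (p - 4)*(p + 2)*(p - 4)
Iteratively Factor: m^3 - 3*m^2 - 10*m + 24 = (m - 2)*(m^2 - m - 12) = (m - 4)*(m - 2)*(m + 3)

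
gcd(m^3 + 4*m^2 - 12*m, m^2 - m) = m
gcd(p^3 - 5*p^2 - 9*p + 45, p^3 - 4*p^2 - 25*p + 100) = p - 5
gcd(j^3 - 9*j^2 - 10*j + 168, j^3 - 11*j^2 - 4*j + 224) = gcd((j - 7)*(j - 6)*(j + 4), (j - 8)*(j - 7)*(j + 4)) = j^2 - 3*j - 28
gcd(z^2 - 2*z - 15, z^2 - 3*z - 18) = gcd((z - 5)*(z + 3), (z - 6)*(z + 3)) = z + 3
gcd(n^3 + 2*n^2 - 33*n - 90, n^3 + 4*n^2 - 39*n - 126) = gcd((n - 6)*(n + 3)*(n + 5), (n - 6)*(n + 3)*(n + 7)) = n^2 - 3*n - 18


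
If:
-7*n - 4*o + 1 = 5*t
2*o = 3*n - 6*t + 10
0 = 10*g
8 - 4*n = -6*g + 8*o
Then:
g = 0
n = -29/25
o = 79/50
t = 14/25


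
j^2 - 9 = (j - 3)*(j + 3)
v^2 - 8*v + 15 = (v - 5)*(v - 3)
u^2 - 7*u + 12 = (u - 4)*(u - 3)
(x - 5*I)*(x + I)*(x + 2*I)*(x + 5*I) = x^4 + 3*I*x^3 + 23*x^2 + 75*I*x - 50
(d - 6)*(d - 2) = d^2 - 8*d + 12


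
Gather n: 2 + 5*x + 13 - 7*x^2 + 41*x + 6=-7*x^2 + 46*x + 21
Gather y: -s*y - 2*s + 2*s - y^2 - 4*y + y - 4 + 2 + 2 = -y^2 + y*(-s - 3)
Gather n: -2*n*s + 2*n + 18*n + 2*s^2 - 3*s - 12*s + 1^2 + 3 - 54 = n*(20 - 2*s) + 2*s^2 - 15*s - 50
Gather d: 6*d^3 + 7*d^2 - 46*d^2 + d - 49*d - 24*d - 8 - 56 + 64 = 6*d^3 - 39*d^2 - 72*d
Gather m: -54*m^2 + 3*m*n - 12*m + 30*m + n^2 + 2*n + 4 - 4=-54*m^2 + m*(3*n + 18) + n^2 + 2*n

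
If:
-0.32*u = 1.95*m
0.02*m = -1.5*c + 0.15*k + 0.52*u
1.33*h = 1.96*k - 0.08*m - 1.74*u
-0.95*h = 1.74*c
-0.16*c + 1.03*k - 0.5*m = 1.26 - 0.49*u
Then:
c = 0.53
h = -0.98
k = 0.55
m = -0.22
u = 1.37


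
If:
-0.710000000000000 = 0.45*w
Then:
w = -1.58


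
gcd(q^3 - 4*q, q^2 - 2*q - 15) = 1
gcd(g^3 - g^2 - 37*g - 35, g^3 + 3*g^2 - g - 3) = g + 1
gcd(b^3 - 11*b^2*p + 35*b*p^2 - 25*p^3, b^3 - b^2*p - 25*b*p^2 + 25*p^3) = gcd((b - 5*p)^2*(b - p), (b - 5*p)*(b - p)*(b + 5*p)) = b^2 - 6*b*p + 5*p^2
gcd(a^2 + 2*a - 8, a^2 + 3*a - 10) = a - 2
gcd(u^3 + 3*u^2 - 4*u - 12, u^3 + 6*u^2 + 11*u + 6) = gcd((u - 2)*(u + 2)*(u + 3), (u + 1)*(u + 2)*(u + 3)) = u^2 + 5*u + 6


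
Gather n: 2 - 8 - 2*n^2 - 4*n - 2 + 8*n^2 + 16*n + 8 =6*n^2 + 12*n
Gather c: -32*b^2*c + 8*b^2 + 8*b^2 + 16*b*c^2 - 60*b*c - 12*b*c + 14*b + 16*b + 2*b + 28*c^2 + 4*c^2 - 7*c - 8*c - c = 16*b^2 + 32*b + c^2*(16*b + 32) + c*(-32*b^2 - 72*b - 16)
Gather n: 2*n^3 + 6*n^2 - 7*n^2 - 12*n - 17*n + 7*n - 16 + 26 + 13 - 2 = 2*n^3 - n^2 - 22*n + 21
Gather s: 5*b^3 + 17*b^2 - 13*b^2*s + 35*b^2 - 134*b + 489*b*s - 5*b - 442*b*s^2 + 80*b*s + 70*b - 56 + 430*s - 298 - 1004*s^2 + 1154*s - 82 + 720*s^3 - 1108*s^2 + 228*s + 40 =5*b^3 + 52*b^2 - 69*b + 720*s^3 + s^2*(-442*b - 2112) + s*(-13*b^2 + 569*b + 1812) - 396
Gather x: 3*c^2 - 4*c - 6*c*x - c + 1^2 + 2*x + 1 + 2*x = 3*c^2 - 5*c + x*(4 - 6*c) + 2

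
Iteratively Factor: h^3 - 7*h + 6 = (h - 2)*(h^2 + 2*h - 3) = (h - 2)*(h - 1)*(h + 3)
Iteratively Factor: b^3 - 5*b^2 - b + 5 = (b - 1)*(b^2 - 4*b - 5) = (b - 5)*(b - 1)*(b + 1)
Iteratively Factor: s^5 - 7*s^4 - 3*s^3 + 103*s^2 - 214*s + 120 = (s - 1)*(s^4 - 6*s^3 - 9*s^2 + 94*s - 120) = (s - 5)*(s - 1)*(s^3 - s^2 - 14*s + 24) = (s - 5)*(s - 1)*(s + 4)*(s^2 - 5*s + 6) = (s - 5)*(s - 3)*(s - 1)*(s + 4)*(s - 2)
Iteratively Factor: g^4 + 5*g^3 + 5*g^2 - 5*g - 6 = (g + 2)*(g^3 + 3*g^2 - g - 3) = (g + 2)*(g + 3)*(g^2 - 1) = (g + 1)*(g + 2)*(g + 3)*(g - 1)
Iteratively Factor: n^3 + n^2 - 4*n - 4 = (n + 2)*(n^2 - n - 2) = (n - 2)*(n + 2)*(n + 1)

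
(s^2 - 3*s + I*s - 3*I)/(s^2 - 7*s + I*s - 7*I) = (s - 3)/(s - 7)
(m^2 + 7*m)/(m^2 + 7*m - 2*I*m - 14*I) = m/(m - 2*I)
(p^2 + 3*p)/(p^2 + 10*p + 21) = p/(p + 7)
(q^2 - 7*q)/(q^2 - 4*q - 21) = q/(q + 3)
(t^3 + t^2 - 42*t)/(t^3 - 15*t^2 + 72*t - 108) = t*(t + 7)/(t^2 - 9*t + 18)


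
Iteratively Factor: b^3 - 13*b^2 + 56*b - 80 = (b - 4)*(b^2 - 9*b + 20) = (b - 4)^2*(b - 5)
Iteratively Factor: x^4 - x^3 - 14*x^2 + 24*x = (x - 2)*(x^3 + x^2 - 12*x) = (x - 3)*(x - 2)*(x^2 + 4*x) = x*(x - 3)*(x - 2)*(x + 4)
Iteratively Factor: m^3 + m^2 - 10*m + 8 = (m - 2)*(m^2 + 3*m - 4) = (m - 2)*(m - 1)*(m + 4)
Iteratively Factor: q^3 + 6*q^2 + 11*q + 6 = (q + 3)*(q^2 + 3*q + 2) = (q + 2)*(q + 3)*(q + 1)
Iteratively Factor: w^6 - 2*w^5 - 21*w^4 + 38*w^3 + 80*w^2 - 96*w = (w - 1)*(w^5 - w^4 - 22*w^3 + 16*w^2 + 96*w) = (w - 1)*(w + 4)*(w^4 - 5*w^3 - 2*w^2 + 24*w) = w*(w - 1)*(w + 4)*(w^3 - 5*w^2 - 2*w + 24) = w*(w - 3)*(w - 1)*(w + 4)*(w^2 - 2*w - 8) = w*(w - 3)*(w - 1)*(w + 2)*(w + 4)*(w - 4)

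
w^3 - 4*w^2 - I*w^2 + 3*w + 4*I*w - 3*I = (w - 3)*(w - 1)*(w - I)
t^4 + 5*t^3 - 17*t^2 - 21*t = t*(t - 3)*(t + 1)*(t + 7)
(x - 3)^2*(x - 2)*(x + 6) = x^4 - 2*x^3 - 27*x^2 + 108*x - 108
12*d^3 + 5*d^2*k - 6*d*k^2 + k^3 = (-4*d + k)*(-3*d + k)*(d + k)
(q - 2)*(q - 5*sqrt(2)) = q^2 - 5*sqrt(2)*q - 2*q + 10*sqrt(2)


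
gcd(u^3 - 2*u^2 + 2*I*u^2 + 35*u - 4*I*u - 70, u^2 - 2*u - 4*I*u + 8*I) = u - 2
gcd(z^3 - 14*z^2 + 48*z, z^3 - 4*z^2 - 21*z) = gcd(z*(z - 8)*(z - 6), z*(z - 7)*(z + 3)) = z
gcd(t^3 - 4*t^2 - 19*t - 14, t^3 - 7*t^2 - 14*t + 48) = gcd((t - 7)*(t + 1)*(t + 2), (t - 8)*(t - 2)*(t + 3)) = 1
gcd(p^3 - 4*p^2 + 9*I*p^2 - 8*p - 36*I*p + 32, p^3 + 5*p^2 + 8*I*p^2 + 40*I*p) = p + 8*I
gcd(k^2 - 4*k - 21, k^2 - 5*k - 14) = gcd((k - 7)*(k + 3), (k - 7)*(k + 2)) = k - 7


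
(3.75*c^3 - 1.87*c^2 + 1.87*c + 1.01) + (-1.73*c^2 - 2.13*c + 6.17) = 3.75*c^3 - 3.6*c^2 - 0.26*c + 7.18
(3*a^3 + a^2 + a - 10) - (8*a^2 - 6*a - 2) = 3*a^3 - 7*a^2 + 7*a - 8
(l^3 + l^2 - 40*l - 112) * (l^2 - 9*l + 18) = l^5 - 8*l^4 - 31*l^3 + 266*l^2 + 288*l - 2016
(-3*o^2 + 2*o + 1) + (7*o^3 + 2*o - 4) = 7*o^3 - 3*o^2 + 4*o - 3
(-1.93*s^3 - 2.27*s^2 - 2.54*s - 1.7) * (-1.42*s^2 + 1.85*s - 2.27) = 2.7406*s^5 - 0.3471*s^4 + 3.7884*s^3 + 2.8679*s^2 + 2.6208*s + 3.859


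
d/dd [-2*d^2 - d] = -4*d - 1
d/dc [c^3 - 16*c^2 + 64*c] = 3*c^2 - 32*c + 64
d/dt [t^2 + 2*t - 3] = 2*t + 2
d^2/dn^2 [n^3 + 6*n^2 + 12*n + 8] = 6*n + 12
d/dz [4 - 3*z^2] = -6*z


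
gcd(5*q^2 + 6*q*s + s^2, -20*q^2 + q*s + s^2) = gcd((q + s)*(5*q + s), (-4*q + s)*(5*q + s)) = 5*q + s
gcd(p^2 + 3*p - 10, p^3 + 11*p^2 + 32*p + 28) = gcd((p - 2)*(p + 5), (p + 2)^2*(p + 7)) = 1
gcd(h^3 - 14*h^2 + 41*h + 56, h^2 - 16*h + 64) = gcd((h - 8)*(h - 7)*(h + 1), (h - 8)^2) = h - 8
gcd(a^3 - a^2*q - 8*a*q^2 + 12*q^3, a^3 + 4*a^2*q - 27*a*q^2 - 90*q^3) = a + 3*q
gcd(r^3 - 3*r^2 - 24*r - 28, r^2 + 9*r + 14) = r + 2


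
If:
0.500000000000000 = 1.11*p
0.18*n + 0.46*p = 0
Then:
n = -1.15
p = 0.45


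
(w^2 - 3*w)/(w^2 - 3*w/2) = 2*(w - 3)/(2*w - 3)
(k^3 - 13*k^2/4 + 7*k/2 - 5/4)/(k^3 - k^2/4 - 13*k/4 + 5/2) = (k - 1)/(k + 2)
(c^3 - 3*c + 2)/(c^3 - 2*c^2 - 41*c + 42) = (c^2 + c - 2)/(c^2 - c - 42)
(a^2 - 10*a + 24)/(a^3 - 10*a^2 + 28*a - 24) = (a - 4)/(a^2 - 4*a + 4)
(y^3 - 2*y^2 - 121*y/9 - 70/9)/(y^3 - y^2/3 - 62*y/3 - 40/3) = (y + 7/3)/(y + 4)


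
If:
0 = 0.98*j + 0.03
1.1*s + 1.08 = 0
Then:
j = -0.03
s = -0.98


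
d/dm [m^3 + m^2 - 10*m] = 3*m^2 + 2*m - 10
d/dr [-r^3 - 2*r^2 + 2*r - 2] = -3*r^2 - 4*r + 2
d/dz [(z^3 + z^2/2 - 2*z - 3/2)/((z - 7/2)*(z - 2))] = (4*z^4 - 44*z^3 + 81*z^2 + 40*z - 89)/(4*z^4 - 44*z^3 + 177*z^2 - 308*z + 196)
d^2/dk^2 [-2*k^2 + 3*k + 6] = -4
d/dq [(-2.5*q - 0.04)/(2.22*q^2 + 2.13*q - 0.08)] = (5.55*q^2 + 0.1776*q + 0.2852)/(4.9284*q^4 + 9.4572*q^3 + 4.1817*q^2 - 0.3408*q + 0.0064)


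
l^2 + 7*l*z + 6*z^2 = (l + z)*(l + 6*z)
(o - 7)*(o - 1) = o^2 - 8*o + 7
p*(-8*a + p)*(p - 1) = -8*a*p^2 + 8*a*p + p^3 - p^2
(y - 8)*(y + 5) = y^2 - 3*y - 40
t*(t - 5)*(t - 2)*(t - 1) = t^4 - 8*t^3 + 17*t^2 - 10*t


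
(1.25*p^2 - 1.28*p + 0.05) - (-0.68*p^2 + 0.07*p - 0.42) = 1.93*p^2 - 1.35*p + 0.47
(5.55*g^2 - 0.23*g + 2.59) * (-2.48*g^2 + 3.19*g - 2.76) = -13.764*g^4 + 18.2749*g^3 - 22.4749*g^2 + 8.8969*g - 7.1484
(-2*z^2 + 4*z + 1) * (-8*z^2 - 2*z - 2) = 16*z^4 - 28*z^3 - 12*z^2 - 10*z - 2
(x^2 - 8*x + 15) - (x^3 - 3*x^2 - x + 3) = -x^3 + 4*x^2 - 7*x + 12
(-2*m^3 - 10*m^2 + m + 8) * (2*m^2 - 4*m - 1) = -4*m^5 - 12*m^4 + 44*m^3 + 22*m^2 - 33*m - 8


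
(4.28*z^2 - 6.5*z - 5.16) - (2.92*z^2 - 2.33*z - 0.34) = 1.36*z^2 - 4.17*z - 4.82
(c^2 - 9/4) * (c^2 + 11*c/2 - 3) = c^4 + 11*c^3/2 - 21*c^2/4 - 99*c/8 + 27/4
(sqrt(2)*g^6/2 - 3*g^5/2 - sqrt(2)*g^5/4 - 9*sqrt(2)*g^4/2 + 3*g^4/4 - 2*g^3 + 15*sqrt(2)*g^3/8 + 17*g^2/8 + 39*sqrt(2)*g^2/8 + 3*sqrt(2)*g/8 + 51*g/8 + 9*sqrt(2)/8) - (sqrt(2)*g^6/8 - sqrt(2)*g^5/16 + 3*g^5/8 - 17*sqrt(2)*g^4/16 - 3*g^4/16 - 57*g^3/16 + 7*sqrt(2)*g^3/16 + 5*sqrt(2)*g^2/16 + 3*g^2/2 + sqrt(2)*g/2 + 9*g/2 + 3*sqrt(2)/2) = 3*sqrt(2)*g^6/8 - 15*g^5/8 - 3*sqrt(2)*g^5/16 - 55*sqrt(2)*g^4/16 + 15*g^4/16 + 25*g^3/16 + 23*sqrt(2)*g^3/16 + 5*g^2/8 + 73*sqrt(2)*g^2/16 - sqrt(2)*g/8 + 15*g/8 - 3*sqrt(2)/8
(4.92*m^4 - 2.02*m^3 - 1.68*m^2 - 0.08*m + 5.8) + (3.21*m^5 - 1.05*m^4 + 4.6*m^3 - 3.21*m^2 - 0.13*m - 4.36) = 3.21*m^5 + 3.87*m^4 + 2.58*m^3 - 4.89*m^2 - 0.21*m + 1.44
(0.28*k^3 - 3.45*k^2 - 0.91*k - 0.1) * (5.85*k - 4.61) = 1.638*k^4 - 21.4733*k^3 + 10.581*k^2 + 3.6101*k + 0.461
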